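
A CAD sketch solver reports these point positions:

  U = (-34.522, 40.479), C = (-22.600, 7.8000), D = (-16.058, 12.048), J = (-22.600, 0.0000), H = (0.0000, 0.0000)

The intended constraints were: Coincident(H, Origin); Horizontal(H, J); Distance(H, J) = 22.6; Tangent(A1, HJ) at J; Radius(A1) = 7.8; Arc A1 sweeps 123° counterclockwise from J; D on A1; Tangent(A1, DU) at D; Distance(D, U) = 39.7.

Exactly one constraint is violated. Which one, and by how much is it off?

Distance(D, U) = 39.7 — off by 5.80.

H = (0.00, 0.00) ✓; H.y = 0.00, J.y = 0.00 ✓; |HJ| = 22.60 ✓; ∠(CJ, JH) = 90.00° ✓; |CJ| = 7.800 ✓; bearing(C→D) − bearing(C→J) = 123.0° ✓; |CD| = 7.800 ✓; ∠(CD, DU) = 90.00° ✓; |DU| = 33.90 ✗.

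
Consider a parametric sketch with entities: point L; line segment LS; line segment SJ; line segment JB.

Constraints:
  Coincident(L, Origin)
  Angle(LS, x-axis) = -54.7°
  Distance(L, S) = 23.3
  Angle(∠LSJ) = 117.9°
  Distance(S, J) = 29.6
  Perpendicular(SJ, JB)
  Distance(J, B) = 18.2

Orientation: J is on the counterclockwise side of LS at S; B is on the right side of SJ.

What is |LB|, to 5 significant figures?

56.083

L is at the origin; LS runs at -54.7° with length 23.3, so S = 23.3·(cos -54.7°, sin -54.7°) = (13.464, -19.016). ∠LSJ = 117.9°, so SJ runs at -54.7° + (180° − 117.9°) = 7.4000° from the x-axis; with |SJ| = 29.6, J = S + 29.6·(cos 7.4000°, sin 7.4000°) = (42.818, -15.204). SJ is perpendicular to JB; with |JB| = 18.2 on the right of SJ, B = J + 18.2·(0.12880, -0.99167) = (45.162, -33.252). Then |LB| = |B − L| = 56.083.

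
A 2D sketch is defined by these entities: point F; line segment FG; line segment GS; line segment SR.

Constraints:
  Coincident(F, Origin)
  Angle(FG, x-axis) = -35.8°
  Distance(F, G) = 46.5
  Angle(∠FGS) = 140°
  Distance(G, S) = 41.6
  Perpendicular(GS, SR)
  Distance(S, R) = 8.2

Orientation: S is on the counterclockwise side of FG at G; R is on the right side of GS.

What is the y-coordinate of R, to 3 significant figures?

-32.3

F is at the origin; FG runs at -35.8° with length 46.5, so G = 46.5·(cos -35.8°, sin -35.8°) = (37.7, -27.2). ∠FGS = 140.0°, so GS runs at -35.8° + (180° − 140.0°) = 4.20° from the x-axis; with |GS| = 41.6, S = G + 41.6·(cos 4.20°, sin 4.20°) = (79.2, -24.2). The perpendicularity gives SR at right angles to GS; with |SR| = 8.2 on the right of GS, R = S + 8.2·(0.0732, -0.997) = (79.8, -32.3). So R.y = -32.3.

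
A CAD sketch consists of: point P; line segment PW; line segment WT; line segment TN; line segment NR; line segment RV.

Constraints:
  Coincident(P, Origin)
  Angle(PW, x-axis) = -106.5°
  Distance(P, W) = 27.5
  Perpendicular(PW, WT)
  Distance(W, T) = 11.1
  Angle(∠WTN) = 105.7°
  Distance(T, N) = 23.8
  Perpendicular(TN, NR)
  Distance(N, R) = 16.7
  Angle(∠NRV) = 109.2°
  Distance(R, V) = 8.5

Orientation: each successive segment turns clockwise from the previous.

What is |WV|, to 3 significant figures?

20.7

P is at the origin; PW runs at -106.5° with length 27.5, so W = (-7.81, -26.4). PW is perpendicular to WT, so WT runs at 164°; with |WT| = 11.1, T = (-18.5, -23.2). ∠WTN = 105.7° gives TN at 89.2° from the x-axis; with |TN| = 23.8, N = (-18.1, 0.583). TN ⟂ NR, so NR runs at -0.800°; with |NR| = 16.7, R = (-1.42, 0.350). ∠NRV = 109.2° gives RV at -71.6° from the x-axis; with |RV| = 8.5, V = (1.26, -7.72). Then |WV| = |V − W| = 20.7.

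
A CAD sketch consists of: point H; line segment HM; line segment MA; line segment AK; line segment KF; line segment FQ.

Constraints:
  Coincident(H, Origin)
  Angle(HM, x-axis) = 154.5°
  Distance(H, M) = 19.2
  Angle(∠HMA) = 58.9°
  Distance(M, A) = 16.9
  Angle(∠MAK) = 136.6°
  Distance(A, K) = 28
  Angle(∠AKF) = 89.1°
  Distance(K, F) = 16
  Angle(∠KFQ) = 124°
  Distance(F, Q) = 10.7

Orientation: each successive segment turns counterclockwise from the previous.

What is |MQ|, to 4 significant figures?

32.71

∠AKF = 89.1° gives KF at 49.90° from the x-axis; with |KF| = 16.0, F = (15.76, -14.68). ∠KFQ = 124.0° gives FQ at 105.9° from the x-axis; with |FQ| = 10.7, Q = (12.83, -4.394). Then |MQ| = |Q − M| = 32.71.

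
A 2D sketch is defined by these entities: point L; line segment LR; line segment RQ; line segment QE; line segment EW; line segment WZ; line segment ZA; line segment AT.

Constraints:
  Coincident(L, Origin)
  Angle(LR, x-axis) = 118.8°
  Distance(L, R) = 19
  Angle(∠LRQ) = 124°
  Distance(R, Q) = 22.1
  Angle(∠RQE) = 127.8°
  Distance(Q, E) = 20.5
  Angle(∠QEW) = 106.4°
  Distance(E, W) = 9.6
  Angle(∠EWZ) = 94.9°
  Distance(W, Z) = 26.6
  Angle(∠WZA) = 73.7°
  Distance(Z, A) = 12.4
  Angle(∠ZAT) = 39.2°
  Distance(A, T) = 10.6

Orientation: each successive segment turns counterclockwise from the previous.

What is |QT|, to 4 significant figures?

14.89

L is at the origin; LR runs at 118.8° with length 19.0, so R = (-9.153, 16.65). ∠LRQ = 124.0° gives RQ at 174.8° from the x-axis; with |RQ| = 22.1, Q = (-31.16, 18.65). ∠RQE = 127.8° gives QE at -133.0° from the x-axis; with |QE| = 20.5, E = (-45.14, 3.660). ∠QEW = 106.4° gives EW at -59.40° from the x-axis; with |EW| = 9.6, W = (-40.26, -4.603). ∠EWZ = 94.9° gives WZ at 25.70° from the x-axis; with |WZ| = 26.6, Z = (-16.29, 6.932). ∠WZA = 73.7° gives ZA at 132.0° from the x-axis; with |ZA| = 12.4, A = (-24.59, 16.15). ∠ZAT = 39.2° gives AT at -87.20° from the x-axis; with |AT| = 10.6, T = (-24.07, 5.560). Then |QT| = |T − Q| = 14.89.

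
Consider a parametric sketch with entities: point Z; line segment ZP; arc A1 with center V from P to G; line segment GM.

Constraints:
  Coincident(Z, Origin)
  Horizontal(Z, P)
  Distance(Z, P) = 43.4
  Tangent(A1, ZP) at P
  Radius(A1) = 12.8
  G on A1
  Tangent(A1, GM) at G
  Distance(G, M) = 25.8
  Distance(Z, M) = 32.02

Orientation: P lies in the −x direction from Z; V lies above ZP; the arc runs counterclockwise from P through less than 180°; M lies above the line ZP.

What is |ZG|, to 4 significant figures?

33.39

Z is at the origin; Z and P share the same y with |ZP| = 43.4 and P on the −x side, so P = (-43.40, 0.000). Since A1 is tangent to ZP there, VP ⟂ ZP, so V = P + (0, 12.8) = (-43.40, 12.80). Since VG ⟂ GM (tangency), |VM| = √(12.8² + 25.8²) = 28.80 regardless of where G sits on A1. So M lies on both circle(Z, 32.02) and circle(V, 28.80); the above-ZP intersection is M = (-18.04, 26.45). G is the foot of the tangent from M: G = (-32.96, 5.401).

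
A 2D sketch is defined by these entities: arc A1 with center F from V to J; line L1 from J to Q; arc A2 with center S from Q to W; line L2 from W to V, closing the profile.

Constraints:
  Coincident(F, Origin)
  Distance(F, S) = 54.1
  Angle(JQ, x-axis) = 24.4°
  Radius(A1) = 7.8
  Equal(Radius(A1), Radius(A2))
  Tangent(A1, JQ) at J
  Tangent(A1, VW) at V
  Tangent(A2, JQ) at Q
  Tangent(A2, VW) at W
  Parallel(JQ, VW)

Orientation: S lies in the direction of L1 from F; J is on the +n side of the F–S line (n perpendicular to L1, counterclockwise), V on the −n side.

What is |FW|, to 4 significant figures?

54.66

The slot axis is L1's direction at 24.4°, so u = (cos 24.4°, sin 24.4°) = (0.9107, 0.4131) and n = (−sin 24.4°, cos 24.4°) = (-0.4131, 0.9107). F is at the origin and S lies 54.1 along u from F, so S = 54.1·u = (49.27, 22.35). Tangency of A1 to both parallel lines with radius 7.8 puts J and V at F ± 7.8·n: J = (-3.222, 7.103), V = (3.222, -7.103). Equal radii place Q and W the same way about S: Q = S + 7.8·n = (46.05, 29.45), W = S − 7.8·n = (52.49, 15.25). Then |FW| = |W − F| = 54.66.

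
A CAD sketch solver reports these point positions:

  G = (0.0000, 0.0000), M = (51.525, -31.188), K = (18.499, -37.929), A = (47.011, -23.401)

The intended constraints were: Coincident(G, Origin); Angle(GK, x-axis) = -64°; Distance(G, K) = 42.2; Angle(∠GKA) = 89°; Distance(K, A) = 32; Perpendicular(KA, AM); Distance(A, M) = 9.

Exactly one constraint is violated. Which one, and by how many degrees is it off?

Perpendicular(KA, AM) — off by 3.10°.

G = (0.00, 0.00) ✓; GK at -64.00° ✓; |GK| = 42.20 ✓; ∠GKA = 89.00° ✓; |KA| = 32.00 ✓; ∠(KA, AM) = 86.90° ✗; |AM| = 9.001 ✓.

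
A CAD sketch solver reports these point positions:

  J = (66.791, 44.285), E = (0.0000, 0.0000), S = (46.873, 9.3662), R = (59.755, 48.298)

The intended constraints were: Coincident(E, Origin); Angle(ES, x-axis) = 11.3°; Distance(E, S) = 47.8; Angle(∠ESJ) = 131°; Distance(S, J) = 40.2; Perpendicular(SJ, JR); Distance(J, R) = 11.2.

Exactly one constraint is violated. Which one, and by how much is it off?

Distance(J, R) = 11.2 — off by 3.10.

E = (0.00, 0.00) ✓; ES at 11.30° ✓; |ES| = 47.80 ✓; ∠ESJ = 131.0° ✓; |SJ| = 40.20 ✓; ∠(SJ, JR) = 90.00° ✓; |JR| = 8.100 ✗.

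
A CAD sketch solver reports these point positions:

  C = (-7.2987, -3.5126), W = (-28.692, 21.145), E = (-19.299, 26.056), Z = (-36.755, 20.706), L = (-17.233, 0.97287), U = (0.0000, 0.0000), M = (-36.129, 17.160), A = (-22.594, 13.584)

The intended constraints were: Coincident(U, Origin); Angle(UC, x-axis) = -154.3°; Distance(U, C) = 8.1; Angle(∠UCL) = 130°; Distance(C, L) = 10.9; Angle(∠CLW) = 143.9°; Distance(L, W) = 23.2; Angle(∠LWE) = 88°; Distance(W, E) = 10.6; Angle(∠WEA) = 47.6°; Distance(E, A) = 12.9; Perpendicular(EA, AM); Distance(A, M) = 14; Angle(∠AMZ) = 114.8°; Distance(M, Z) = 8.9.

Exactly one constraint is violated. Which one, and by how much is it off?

Distance(M, Z) = 8.9 — off by 5.30.

U = (0.00, 0.00) ✓; UC at -154.3° ✓; |UC| = 8.100 ✓; ∠UCL = 130.0° ✓; |CL| = 10.90 ✓; ∠CLW = 143.9° ✓; |LW| = 23.20 ✓; ∠LWE = 88.00° ✓; |WE| = 10.60 ✓; ∠WEA = 47.60° ✓; |EA| = 12.90 ✓; ∠(EA, AM) = 90.00° ✓; |AM| = 14.00 ✓; ∠AMZ = 114.8° ✓; |MZ| = 3.601 ✗.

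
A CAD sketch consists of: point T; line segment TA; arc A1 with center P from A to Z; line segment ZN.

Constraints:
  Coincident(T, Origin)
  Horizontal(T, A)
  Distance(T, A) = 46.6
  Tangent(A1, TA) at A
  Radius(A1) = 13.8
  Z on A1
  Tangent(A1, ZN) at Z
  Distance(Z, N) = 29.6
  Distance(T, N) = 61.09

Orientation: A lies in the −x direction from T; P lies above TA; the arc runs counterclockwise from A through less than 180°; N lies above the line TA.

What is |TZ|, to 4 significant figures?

37.37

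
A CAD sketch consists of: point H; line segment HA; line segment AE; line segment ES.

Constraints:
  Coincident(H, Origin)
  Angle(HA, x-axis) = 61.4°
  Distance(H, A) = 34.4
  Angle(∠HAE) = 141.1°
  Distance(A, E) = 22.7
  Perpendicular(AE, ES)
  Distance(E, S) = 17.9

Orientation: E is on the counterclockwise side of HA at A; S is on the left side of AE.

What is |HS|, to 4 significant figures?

49.61

H is at the origin; HA runs at 61.4° with length 34.4, so A = 34.4·(cos 61.4°, sin 61.4°) = (16.47, 30.20). ∠HAE = 141.1°, so AE runs at 61.4° + (180° − 141.1°) = 100.3° from the x-axis; with |AE| = 22.7, E = A + 22.7·(cos 100.3°, sin 100.3°) = (12.41, 52.54). The perpendicularity gives ES at right angles to AE; with |ES| = 17.9 on the left of AE, S = E + 17.9·(-0.9839, -0.1788) = (-5.203, 49.34). Then |HS| = |S − H| = 49.61.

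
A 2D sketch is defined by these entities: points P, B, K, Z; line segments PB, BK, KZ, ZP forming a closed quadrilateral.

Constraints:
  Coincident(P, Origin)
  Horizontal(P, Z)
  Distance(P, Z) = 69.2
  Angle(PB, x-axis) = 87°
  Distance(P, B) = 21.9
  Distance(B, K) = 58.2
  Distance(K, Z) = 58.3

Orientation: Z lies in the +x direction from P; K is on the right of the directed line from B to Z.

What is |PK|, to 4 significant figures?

38.98

Checks: |BK| = 58.20 ✓; |KZ| = 58.30 ✓.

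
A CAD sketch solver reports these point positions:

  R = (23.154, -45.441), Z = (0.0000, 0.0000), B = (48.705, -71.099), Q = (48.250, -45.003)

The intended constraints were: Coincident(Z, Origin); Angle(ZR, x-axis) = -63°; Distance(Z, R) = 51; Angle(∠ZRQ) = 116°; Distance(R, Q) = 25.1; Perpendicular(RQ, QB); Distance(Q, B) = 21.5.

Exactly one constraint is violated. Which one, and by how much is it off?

Distance(Q, B) = 21.5 — off by 4.60.

Z = (0.00, 0.00) ✓; ZR at -63.00° ✓; |ZR| = 51.00 ✓; ∠ZRQ = 116.0° ✓; |RQ| = 25.10 ✓; ∠(RQ, QB) = 90.00° ✓; |QB| = 26.10 ✗.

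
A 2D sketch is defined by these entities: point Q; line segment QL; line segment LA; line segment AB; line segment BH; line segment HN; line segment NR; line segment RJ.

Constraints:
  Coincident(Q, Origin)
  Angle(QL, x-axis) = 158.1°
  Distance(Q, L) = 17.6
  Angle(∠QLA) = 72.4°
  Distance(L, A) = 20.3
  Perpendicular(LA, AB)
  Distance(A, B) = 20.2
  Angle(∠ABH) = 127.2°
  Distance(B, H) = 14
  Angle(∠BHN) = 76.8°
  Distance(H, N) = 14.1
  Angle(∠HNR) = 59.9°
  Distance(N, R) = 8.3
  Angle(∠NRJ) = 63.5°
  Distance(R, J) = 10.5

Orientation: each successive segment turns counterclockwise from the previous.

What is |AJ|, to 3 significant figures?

29.2

Q is at the origin; QL runs at 158.1° with length 17.6, so L = (-16.3, 6.56). ∠QLA = 72.4° gives LA at -94.3° from the x-axis; with |LA| = 20.3, A = (-17.9, -13.7). LA is perpendicular to AB, so AB runs at -4.30°; with |AB| = 20.2, B = (2.29, -15.2). ∠ABH = 127.2° gives BH at 48.5° from the x-axis; with |BH| = 14.0, H = (11.6, -4.71). ∠BHN = 76.8° gives HN at 152° from the x-axis; with |HN| = 14.1, N = (-0.847, 1.98). ∠HNR = 59.9° gives NR at -88.2° from the x-axis; with |NR| = 8.3, R = (-0.586, -6.32). ∠NRJ = 63.5° gives RJ at 28.3° from the x-axis; with |RJ| = 10.5, J = (8.66, -1.34). Then |AJ| = |J − A| = 29.2.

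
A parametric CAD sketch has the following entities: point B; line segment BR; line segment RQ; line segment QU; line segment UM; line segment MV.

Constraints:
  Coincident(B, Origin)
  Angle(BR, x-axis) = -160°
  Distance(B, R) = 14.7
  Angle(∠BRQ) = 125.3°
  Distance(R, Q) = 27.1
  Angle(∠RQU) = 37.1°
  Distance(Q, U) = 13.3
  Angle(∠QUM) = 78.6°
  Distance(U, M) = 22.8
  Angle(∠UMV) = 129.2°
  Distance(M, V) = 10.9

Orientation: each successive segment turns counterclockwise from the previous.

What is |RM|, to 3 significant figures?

14.2

B is at the origin; BR runs at -160.0° with length 14.7, so R = (-13.8, -5.03). ∠BRQ = 125.3° gives RQ at -105° from the x-axis; with |RQ| = 27.1, Q = (-21.0, -31.2). ∠RQU = 37.1° gives QU at 37.6° from the x-axis; with |QU| = 13.3, U = (-10.4, -23.1). ∠QUM = 78.6° gives UM at 139° from the x-axis; with |UM| = 22.8, M = (-27.6, -8.09). Then |RM| = |M − R| = 14.2.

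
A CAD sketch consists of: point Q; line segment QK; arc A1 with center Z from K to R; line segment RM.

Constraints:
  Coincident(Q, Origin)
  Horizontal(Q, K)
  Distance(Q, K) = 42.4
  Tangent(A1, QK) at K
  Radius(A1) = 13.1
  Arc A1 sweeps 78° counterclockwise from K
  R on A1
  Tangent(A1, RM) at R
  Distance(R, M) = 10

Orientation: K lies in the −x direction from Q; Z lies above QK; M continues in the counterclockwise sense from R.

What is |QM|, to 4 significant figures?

34.10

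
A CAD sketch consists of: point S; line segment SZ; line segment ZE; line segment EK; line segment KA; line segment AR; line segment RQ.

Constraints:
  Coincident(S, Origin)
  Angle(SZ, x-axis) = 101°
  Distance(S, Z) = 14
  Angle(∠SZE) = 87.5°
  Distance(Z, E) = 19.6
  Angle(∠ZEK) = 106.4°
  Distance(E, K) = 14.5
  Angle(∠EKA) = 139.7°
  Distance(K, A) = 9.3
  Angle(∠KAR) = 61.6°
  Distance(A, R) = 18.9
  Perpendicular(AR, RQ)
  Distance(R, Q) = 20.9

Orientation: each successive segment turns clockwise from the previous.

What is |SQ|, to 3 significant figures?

31.0

∠KAR = 61.6° gives AR at 136° from the x-axis; with |AR| = 18.9, R = (6.71, 7.60). The perpendicularity gives RQ at right angles to AR, so RQ runs at 46.2°; with |RQ| = 20.9, Q = (21.2, 22.7). Then |SQ| = |Q − S| = 31.0.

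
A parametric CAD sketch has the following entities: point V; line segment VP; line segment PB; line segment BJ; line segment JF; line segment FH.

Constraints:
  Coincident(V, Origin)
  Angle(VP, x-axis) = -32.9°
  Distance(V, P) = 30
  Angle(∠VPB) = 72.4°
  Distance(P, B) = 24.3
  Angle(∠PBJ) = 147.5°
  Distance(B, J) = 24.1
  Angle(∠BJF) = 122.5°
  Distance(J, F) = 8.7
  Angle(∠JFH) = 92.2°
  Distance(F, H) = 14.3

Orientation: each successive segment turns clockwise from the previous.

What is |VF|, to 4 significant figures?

36.23

V is at the origin; VP runs at -32.9° with length 30.0, so P = (25.19, -16.30). ∠VPB = 72.4° gives PB at -140.5° from the x-axis; with |PB| = 24.3, B = (6.438, -31.75). ∠PBJ = 147.5° gives BJ at -173.0° from the x-axis; with |BJ| = 24.1, J = (-17.48, -34.69). ∠BJF = 122.5° gives JF at 129.5° from the x-axis; with |JF| = 8.7, F = (-23.02, -27.98). Then |VF| = |F − V| = 36.23.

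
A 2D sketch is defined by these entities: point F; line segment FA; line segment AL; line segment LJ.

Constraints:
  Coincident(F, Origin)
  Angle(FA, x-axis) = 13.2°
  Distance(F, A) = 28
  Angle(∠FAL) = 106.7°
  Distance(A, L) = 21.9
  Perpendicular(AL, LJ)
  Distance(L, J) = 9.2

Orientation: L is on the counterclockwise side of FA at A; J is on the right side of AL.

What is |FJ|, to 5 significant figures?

46.842

F is at the origin; FA runs at 13.2° with length 28.0, so A = 28.0·(cos 13.2°, sin 13.2°) = (27.260, 6.3938). ∠FAL = 106.7°, so AL runs at 13.2° + (180° − 106.7°) = 86.500° from the x-axis; with |AL| = 21.9, L = A + 21.9·(cos 86.500°, sin 86.500°) = (28.597, 28.253). AL ⟂ LJ; with |LJ| = 9.2 on the right of AL, J = L + 9.2·(0.99813, -0.061049) = (37.780, 27.691). Then |FJ| = |J − F| = 46.842.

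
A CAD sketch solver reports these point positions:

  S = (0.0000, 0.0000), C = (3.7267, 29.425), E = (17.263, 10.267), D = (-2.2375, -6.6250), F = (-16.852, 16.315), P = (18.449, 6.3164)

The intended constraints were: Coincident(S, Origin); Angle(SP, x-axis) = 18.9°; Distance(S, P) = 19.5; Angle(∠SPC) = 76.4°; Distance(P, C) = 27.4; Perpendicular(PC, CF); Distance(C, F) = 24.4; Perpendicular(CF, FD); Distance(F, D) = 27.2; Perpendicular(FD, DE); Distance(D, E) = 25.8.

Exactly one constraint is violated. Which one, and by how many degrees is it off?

Perpendicular(FD, DE) — off by 8.40°.

S = (0.00, 0.00) ✓; SP at 18.90° ✓; |SP| = 19.50 ✓; ∠SPC = 76.40° ✓; |PC| = 27.40 ✓; ∠(PC, CF) = 90.00° ✓; |CF| = 24.40 ✓; ∠(CF, FD) = 90.00° ✓; |FD| = 27.20 ✓; ∠(FD, DE) = 98.40° ✗; |DE| = 25.80 ✓.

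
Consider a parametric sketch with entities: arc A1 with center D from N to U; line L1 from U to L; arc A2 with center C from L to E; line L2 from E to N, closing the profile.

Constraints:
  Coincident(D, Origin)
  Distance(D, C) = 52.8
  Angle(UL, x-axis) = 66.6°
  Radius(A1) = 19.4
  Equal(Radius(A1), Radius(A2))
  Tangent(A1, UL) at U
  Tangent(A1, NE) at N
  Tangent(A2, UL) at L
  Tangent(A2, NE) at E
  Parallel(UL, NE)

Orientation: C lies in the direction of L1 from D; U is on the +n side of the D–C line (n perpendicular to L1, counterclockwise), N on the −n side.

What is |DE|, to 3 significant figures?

56.3

The slot axis is L1's direction at 66.6°, so u = (cos 66.6°, sin 66.6°) = (0.397, 0.918) and n = (−sin 66.6°, cos 66.6°) = (-0.918, 0.397). D is at the origin and C lies 52.8 along u from D, so C = 52.8·u = (21.0, 48.5). Tangency of A1 to both parallel lines with radius 19.4 puts U and N at D ± 19.4·n: U = (-17.8, 7.70), N = (17.8, -7.70). Equal radii place L and E the same way about C: L = C + 19.4·n = (3.16, 56.2), E = C − 19.4·n = (38.8, 40.8). Then |DE| = |E − D| = 56.3.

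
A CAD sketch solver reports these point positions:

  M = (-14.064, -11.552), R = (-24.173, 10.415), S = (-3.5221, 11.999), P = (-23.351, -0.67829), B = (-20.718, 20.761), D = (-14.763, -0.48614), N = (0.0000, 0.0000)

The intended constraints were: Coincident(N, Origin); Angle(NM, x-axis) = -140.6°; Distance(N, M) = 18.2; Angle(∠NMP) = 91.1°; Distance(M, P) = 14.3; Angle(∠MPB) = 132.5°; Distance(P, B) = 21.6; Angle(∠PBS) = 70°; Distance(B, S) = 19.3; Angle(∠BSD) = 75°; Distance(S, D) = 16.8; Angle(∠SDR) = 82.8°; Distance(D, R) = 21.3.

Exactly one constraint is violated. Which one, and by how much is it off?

Distance(D, R) = 21.3 — off by 6.90.

N = (0.00, 0.00) ✓; NM at -140.6° ✓; |NM| = 18.20 ✓; ∠NMP = 91.10° ✓; |MP| = 14.30 ✓; ∠MPB = 132.5° ✓; |PB| = 21.60 ✓; ∠PBS = 70.00° ✓; |BS| = 19.30 ✓; ∠BSD = 75.00° ✓; |SD| = 16.80 ✓; ∠SDR = 82.80° ✓; |DR| = 14.40 ✗.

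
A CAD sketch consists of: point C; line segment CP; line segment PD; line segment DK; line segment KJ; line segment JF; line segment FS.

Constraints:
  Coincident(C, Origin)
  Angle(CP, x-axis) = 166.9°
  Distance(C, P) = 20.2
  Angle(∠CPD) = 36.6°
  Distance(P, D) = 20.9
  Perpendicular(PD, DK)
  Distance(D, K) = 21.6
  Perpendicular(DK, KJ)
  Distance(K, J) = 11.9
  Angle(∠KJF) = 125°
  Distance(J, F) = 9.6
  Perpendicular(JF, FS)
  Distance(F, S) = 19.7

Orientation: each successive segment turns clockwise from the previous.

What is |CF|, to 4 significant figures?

12.84

C is at the origin; CP runs at 166.9° with length 20.2, so P = (-19.67, 4.578). ∠CPD = 36.6° gives PD at 23.50° from the x-axis; with |PD| = 20.9, D = (-0.5078, 12.91). The perpendicularity gives DK at right angles to PD, so DK runs at -66.50°; with |DK| = 21.6, K = (8.105, -6.896). DK is perpendicular to KJ, so KJ runs at -156.5°; with |KJ| = 11.9, J = (-2.808, -11.64). ∠KJF = 125.0° gives JF at 148.5° from the x-axis; with |JF| = 9.6, F = (-10.99, -6.625). Then |CF| = |F − C| = 12.84.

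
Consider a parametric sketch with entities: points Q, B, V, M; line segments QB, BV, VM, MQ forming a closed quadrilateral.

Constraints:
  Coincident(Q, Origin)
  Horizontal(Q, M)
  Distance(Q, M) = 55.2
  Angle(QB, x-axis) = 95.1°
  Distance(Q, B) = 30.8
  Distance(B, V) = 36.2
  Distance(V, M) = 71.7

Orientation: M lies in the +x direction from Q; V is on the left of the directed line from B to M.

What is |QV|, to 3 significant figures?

63.2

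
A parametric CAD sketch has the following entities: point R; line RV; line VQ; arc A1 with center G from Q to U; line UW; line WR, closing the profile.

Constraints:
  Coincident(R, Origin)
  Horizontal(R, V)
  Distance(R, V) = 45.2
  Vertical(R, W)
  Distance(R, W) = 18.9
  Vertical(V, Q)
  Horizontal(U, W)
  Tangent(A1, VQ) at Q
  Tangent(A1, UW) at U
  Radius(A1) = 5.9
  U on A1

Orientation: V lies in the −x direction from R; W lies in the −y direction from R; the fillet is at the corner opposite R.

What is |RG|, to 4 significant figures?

41.39

R is at the origin; R and V share the same y with |RV| = 45.2 and V on the −x side, so V = (-45.20, 0.000). R and W share the same x with |RW| = 18.9 and W on the −y side, so W = (0.000, -18.90). The virtual corner opposite R is at (-45.20, -18.90). Since A1 is tangent to VQ there, GQ ⟂ VQ and A1 meets UW tangentially, so GU is at right angles to UW, with radius 5.9, so the center G sits 5.9 in from both sides at G = (-39.30, -13.00). Then |RG| = |G − R| = 41.39.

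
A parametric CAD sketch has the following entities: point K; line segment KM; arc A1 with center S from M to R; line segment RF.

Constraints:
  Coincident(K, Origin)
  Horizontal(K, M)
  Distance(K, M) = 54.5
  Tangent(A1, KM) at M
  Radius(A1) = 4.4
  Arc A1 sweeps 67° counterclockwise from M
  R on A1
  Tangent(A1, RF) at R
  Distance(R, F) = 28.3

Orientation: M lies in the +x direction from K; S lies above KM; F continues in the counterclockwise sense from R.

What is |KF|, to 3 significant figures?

75.3

K is at the origin; KM is horizontal with |KM| = 54.5 and M on the +x side, so M = (54.5, 0.00). A1 meets KM tangentially, so SM is at right angles to KM, so S = M + (0, 4.4) = (54.5, 4.40). On A1, M sits at bearing -90° from S; a 67° counterclockwise sweep puts R at bearing -23°, so R = S + 4.4·(cos -23°, sin -23°) = (58.6, 2.68). A1 meets RF tangentially, so SR is at right angles to RF, so RF runs along (−sin -23°, cos -23°); with |RF| = 28.3, F = (69.6, 28.7). Then |KF| = |F − K| = 75.3.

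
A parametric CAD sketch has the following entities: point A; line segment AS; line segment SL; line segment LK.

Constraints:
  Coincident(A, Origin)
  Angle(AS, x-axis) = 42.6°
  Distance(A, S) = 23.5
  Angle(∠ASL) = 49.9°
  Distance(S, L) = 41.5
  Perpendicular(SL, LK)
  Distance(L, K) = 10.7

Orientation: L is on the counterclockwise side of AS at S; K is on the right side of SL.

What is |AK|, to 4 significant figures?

38.95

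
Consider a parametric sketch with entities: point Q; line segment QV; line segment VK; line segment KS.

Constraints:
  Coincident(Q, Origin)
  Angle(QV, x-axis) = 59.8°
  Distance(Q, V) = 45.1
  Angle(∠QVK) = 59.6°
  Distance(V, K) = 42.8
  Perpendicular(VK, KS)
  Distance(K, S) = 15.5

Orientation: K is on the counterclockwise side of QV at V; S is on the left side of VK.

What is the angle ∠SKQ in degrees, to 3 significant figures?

27.2°

∠QVK = 59.6°, so VK runs at 59.8° + (180° − 59.6°) = 180° from the x-axis; with |VK| = 42.8, K = V + 42.8·(cos 180°, sin 180°) = (-20.1, 38.8). VK ⟂ KS; with |KS| = 15.5 on the left of VK, S = K + 15.5·(0.00349, -1.00) = (-20.1, 23.3). Then cos ∠SKQ = KS·KQ / (|KS||KQ|), giving 27.2°.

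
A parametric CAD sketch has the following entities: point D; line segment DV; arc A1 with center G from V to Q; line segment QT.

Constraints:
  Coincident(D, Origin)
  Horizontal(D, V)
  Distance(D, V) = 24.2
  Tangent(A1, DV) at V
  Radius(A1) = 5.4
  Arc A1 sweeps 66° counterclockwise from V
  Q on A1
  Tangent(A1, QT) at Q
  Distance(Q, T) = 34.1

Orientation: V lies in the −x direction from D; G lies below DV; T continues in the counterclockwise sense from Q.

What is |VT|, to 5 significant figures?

39.164

On A1, V sits at bearing 90° from G; a 66° counterclockwise sweep puts Q at bearing 156°, so Q = G + 5.4·(cos 156°, sin 156°) = (-29.133, -3.2036). Since A1 is tangent to QT there, GQ ⟂ QT, so QT runs along (−sin 156°, cos 156°); with |QT| = 34.1, T = (-43.003, -34.356). Then |VT| = |T − V| = 39.164.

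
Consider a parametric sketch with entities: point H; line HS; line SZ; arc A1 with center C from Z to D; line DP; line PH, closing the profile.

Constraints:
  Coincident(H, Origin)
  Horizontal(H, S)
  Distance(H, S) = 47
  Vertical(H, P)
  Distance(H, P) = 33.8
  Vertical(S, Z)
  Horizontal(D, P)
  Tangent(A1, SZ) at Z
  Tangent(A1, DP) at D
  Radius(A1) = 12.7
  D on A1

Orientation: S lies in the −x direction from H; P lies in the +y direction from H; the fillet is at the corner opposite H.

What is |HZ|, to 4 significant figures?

51.52

H is at the origin; H and S share the same y with |HS| = 47.0 and S on the −x side, so S = (-47.00, 0.000). H and P share the same x with |HP| = 33.8 and P on the +y side, so P = (0.000, 33.80). The virtual corner opposite H is at (-47.00, 33.80). A1 meets SZ tangentially, so CZ is at right angles to SZ and tangency of A1 to DP means the radius CD is perpendicular to DP, with radius 12.7, so the center C sits 12.7 in from both sides at C = (-34.30, 21.10). That places the tangent points at Z = (-47.00, 21.10) on SZ and D = (-34.30, 33.80) on DP. Then |HZ| = |Z − H| = 51.52.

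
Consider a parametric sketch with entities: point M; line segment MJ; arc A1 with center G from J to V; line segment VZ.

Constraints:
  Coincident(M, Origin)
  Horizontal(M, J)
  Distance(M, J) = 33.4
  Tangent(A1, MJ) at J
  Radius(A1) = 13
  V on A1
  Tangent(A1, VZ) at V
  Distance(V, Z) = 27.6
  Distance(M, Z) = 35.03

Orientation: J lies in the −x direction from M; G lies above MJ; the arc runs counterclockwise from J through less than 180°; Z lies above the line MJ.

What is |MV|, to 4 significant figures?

22.85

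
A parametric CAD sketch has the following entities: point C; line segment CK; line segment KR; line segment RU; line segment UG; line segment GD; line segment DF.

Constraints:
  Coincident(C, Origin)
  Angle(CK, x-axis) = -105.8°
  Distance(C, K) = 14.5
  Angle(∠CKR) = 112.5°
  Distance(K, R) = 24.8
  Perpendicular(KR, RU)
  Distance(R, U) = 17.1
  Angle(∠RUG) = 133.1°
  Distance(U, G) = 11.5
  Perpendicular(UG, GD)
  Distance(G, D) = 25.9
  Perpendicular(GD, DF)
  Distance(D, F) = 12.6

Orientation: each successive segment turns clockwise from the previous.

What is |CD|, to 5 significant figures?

8.4928

∠RUG = 133.1° gives UG at 49.800° from the x-axis; with |UG| = 11.5, G = (-23.151, 8.9213). UG is perpendicular to GD, so GD runs at -40.200°; with |GD| = 25.9, D = (-3.3687, -7.7961). Then |CD| = |D − C| = 8.4928.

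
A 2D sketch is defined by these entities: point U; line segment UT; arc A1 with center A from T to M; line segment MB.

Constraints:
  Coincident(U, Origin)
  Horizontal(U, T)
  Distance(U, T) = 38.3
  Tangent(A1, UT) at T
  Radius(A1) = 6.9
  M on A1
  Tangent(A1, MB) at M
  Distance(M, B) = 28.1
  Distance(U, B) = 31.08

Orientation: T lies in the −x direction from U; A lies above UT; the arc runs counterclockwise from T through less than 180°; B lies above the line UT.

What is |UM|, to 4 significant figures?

32.74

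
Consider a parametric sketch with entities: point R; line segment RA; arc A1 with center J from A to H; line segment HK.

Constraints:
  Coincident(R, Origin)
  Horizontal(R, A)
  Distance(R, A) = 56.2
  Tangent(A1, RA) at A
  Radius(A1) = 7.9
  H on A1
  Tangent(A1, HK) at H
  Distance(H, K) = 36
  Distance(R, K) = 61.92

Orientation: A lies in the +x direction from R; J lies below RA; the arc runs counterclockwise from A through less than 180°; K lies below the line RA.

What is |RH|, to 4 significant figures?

48.86

Checks: R.y = 0.00, A.y = 0.00 ✓; |JH| = 7.900 ✓; ∠(JH, HK) = 90.00° ✓; |HK| = 36.00 ✓; |RK| = 61.92 ✓.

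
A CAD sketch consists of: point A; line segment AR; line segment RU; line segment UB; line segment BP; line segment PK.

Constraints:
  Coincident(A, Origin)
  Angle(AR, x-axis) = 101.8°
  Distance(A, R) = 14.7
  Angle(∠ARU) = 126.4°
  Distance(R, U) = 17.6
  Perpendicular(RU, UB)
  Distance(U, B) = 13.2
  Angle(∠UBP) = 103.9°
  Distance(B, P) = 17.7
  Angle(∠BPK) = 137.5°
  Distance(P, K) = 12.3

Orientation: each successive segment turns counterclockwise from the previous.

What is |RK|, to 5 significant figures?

15.540

A is at the origin; AR runs at 101.8° with length 14.7, so R = (-3.0061, 14.389). ∠ARU = 126.4° gives RU at 155.40° from the x-axis; with |RU| = 17.6, U = (-19.009, 21.716). The perpendicularity gives UB at right angles to RU, so UB runs at -114.60°; with |UB| = 13.2, B = (-24.504, 9.7140). ∠UBP = 103.9° gives BP at -38.500° from the x-axis; with |BP| = 17.7, P = (-10.651, -1.3045). ∠BPK = 137.5° gives PK at 4.0000° from the x-axis; with |PK| = 12.3, K = (1.6186, -0.44653). Then |RK| = |K − R| = 15.540.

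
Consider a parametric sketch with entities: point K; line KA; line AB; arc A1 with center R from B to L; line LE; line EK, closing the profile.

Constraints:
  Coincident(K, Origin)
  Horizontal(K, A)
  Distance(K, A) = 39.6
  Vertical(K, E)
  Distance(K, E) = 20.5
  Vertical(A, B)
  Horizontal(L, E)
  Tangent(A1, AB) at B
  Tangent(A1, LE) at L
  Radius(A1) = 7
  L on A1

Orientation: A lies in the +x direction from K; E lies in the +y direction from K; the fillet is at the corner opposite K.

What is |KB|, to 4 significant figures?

41.84

K is at the origin; KA is horizontal with |KA| = 39.6 and A on the +x side, so A = (39.60, 0.000). K and E share the same x with |KE| = 20.5 and E on the +y side, so E = (0.000, 20.50). The virtual corner opposite K is at (39.60, 20.50). Since A1 is tangent to AB there, RB ⟂ AB and the tangent condition forces RL to be normal to LE, with radius 7.0, so the center R sits 7.0 in from both sides at R = (32.60, 13.50). That places the tangent points at B = (39.60, 13.50) on AB and L = (32.60, 20.50) on LE. Then |KB| = |B − K| = 41.84.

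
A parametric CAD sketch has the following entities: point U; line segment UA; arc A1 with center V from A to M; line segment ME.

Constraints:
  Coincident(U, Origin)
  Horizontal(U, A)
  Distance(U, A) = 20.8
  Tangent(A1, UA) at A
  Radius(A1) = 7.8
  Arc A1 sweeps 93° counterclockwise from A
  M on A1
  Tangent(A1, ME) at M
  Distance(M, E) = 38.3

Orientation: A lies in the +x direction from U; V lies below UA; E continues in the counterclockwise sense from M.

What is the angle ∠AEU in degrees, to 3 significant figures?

25.0°

U is at the origin; UA is horizontal with |UA| = 20.8 and A on the +x side, so A = (20.8, 0.00). A1 meets UA tangentially, so VA is at right angles to UA, so V = A + (0, -7.8) = (20.8, -7.80). On A1, A sits at bearing 90° from V; a 93° counterclockwise sweep puts M at bearing 183°, so M = V + 7.8·(cos 183°, sin 183°) = (13.0, -8.21). A1 meets ME tangentially, so VM is at right angles to ME, so ME runs along (−sin 183°, cos 183°); with |ME| = 38.3, E = (15.0, -46.5). Then cos ∠AEU = EA·EU / (|EA||EU|), giving 25.0°.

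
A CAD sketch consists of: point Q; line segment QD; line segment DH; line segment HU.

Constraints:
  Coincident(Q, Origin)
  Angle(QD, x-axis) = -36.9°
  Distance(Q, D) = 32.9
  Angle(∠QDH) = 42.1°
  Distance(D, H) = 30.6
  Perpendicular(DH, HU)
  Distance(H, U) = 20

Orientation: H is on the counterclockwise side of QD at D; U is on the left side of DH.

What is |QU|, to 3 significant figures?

6.52

∠QDH = 42.1°, so DH runs at -36.9° + (180° − 42.1°) = 101° from the x-axis; with |DH| = 30.6, H = D + 30.6·(cos 101°, sin 101°) = (20.5, 10.3). DH is perpendicular to HU; with |HU| = 20.0 on the left of DH, U = H + 20.0·(-0.982, -0.191) = (0.838, 6.47). Then |QU| = |U − Q| = 6.52.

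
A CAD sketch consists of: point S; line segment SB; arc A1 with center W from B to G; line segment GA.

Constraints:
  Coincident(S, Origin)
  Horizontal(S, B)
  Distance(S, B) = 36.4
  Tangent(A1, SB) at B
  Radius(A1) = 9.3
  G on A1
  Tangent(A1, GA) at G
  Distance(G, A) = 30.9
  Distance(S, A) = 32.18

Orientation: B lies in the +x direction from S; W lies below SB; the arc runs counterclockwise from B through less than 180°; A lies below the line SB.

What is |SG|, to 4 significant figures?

28.94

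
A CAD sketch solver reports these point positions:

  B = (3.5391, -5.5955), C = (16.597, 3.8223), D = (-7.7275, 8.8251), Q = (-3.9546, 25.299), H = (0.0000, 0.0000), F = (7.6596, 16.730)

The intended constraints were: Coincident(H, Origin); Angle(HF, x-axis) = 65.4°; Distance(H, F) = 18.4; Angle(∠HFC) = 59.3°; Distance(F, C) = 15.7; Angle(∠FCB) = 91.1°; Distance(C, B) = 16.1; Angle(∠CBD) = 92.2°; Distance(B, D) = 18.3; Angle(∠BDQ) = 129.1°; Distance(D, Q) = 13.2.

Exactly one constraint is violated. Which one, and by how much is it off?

Distance(D, Q) = 13.2 — off by 3.70.

H = (0.00, 0.00) ✓; HF at 65.40° ✓; |HF| = 18.40 ✓; ∠HFC = 59.30° ✓; |FC| = 15.70 ✓; ∠FCB = 91.10° ✓; |CB| = 16.10 ✓; ∠CBD = 92.20° ✓; |BD| = 18.30 ✓; ∠BDQ = 129.1° ✓; |DQ| = 16.90 ✗.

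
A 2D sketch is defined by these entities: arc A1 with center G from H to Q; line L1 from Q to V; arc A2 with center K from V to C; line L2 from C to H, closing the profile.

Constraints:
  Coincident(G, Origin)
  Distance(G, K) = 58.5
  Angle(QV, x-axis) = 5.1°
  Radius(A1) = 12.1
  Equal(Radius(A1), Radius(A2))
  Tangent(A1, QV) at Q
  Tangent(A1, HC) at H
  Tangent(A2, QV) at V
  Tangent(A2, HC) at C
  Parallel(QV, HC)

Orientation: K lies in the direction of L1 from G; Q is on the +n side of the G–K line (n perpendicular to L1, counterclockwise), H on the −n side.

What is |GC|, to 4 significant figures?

59.74

The slot axis is L1's direction at 5.1°, so u = (cos 5.1°, sin 5.1°) = (0.9960, 0.08889) and n = (−sin 5.1°, cos 5.1°) = (-0.08889, 0.9960). G is at the origin and K lies 58.5 along u from G, so K = 58.5·u = (58.27, 5.200). Tangency of A1 to both parallel lines with radius 12.1 puts Q and H at G ± 12.1·n: Q = (-1.076, 12.05), H = (1.076, -12.05). Equal radii place V and C the same way about K: V = K + 12.1·n = (57.19, 17.25), C = K − 12.1·n = (59.34, -6.852). Then |GC| = |C − G| = 59.74.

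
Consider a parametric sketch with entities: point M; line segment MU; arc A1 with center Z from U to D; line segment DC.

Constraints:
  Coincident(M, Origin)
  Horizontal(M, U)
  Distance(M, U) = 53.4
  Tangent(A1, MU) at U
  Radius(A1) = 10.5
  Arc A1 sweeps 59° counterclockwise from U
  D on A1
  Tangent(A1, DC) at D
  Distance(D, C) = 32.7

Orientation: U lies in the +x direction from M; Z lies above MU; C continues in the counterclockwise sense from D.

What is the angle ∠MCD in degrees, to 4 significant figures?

36.32°

M is at the origin; MU is horizontal with |MU| = 53.4 and U on the +x side, so U = (53.40, 0.000). The tangent condition forces ZU to be normal to MU, so Z = U + (0, 10.5) = (53.40, 10.50). On A1, U sits at bearing -90° from Z; a 59° counterclockwise sweep puts D at bearing -31°, so D = Z + 10.5·(cos -31°, sin -31°) = (62.40, 5.092). Tangency of A1 to DC means the radius ZD is perpendicular to DC, so DC runs along (−sin -31°, cos -31°); with |DC| = 32.7, C = (79.24, 33.12). Then cos ∠MCD = CM·CD / (|CM||CD|), giving 36.32°.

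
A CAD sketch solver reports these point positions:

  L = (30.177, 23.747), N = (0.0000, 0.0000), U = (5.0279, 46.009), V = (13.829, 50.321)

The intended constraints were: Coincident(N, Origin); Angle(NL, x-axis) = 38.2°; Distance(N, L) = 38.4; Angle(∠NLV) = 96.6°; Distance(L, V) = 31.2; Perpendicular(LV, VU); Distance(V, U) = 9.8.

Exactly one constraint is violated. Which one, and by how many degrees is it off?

Perpendicular(LV, VU) — off by 5.50°.

N = (0.00, 0.00) ✓; NL at 38.20° ✓; |NL| = 38.40 ✓; ∠NLV = 96.60° ✓; |LV| = 31.20 ✓; ∠(LV, VU) = 84.50° ✗; |VU| = 9.801 ✓.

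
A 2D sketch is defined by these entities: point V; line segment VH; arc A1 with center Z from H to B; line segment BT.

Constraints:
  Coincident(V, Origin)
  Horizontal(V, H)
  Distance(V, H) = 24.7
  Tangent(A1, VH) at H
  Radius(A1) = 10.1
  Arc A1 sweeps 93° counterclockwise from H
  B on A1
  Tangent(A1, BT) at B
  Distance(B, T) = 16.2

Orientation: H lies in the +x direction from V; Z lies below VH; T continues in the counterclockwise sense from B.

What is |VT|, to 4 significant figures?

30.95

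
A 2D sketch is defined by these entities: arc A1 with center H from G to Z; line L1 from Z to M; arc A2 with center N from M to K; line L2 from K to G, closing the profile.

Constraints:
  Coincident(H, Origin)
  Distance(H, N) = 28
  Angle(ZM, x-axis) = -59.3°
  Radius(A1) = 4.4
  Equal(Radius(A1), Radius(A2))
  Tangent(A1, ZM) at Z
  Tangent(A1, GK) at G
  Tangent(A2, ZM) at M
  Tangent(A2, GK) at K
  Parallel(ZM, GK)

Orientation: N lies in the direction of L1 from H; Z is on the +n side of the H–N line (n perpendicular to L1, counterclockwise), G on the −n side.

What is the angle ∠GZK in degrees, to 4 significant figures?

72.55°

The slot axis is L1's direction at -59.3°, so u = (cos -59.3°, sin -59.3°) = (0.5105, -0.8599) and n = (−sin -59.3°, cos -59.3°) = (0.8599, 0.5105). H is at the origin and N lies 28.0 along u from H, so N = 28.0·u = (14.30, -24.08). Tangency of A1 to both parallel lines with radius 4.4 puts Z and G at H ± 4.4·n: Z = (3.783, 2.246), G = (-3.783, -2.246). Equal radii place M and K the same way about N: M = N + 4.4·n = (18.08, -21.83), K = N − 4.4·n = (10.51, -26.32). Then cos ∠GZK = ZG·ZK / (|ZG||ZK|), giving 72.55°.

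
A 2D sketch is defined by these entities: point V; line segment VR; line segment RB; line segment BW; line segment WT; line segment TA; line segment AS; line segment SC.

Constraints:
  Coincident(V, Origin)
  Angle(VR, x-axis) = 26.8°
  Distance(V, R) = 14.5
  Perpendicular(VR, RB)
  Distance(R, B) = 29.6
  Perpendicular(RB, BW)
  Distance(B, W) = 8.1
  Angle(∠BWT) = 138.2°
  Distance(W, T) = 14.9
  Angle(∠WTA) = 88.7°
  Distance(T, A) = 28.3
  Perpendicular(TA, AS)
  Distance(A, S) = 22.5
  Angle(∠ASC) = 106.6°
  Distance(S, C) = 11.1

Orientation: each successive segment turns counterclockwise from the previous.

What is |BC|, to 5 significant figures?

12.753

V is at the origin; VR runs at 26.8° with length 14.5, so R = (12.942, 6.5377). The perpendicularity gives RB at right angles to VR, so RB runs at 116.80°; with |RB| = 29.6, B = (-0.40348, 32.958). RB is perpendicular to BW, so BW runs at -153.20°; with |BW| = 8.1, W = (-7.6334, 29.306). ∠BWT = 138.2° gives WT at -111.40° from the x-axis; with |WT| = 14.9, T = (-13.070, 15.433). ∠WTA = 88.7° gives TA at -20.100° from the x-axis; with |TA| = 28.3, A = (13.506, 5.7079). TA is perpendicular to AS, so AS runs at 69.900°; with |AS| = 22.5, S = (21.239, 26.837). ∠ASC = 106.6° gives SC at 143.30° from the x-axis; with |SC| = 11.1, C = (12.339, 33.471). Then |BC| = |C − B| = 12.753.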